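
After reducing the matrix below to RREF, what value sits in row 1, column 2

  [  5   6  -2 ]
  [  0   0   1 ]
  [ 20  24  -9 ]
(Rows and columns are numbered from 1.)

Multiply R1 by 1/5.
  [  1  6/5  -2/5 ]
  [  0    0     1 ]
  [ 20   24    -9 ]
Subtract 20 times R1 from R3.
  [ 1  6/5  -2/5 ]
  [ 0    0     1 ]
  [ 0    0    -1 ]
Add R2 to R3.
  [ 1  6/5  -2/5 ]
  [ 0    0     1 ]
  [ 0    0     0 ]
Add 2/5 times R2 to R1.
  [ 1  6/5  0 ]
  [ 0    0  1 ]
  [ 0    0  0 ]

6/5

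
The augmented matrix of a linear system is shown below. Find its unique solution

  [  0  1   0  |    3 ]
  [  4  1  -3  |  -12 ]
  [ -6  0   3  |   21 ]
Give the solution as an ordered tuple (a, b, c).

r1 <-> r2
r1 → 1/4·r1
r3 → r3 + 6·r1
r3 → r3 − 3/2·r2
r3 → -2/3·r3
r1 → r1 + 3/4·r3
r1 → r1 − 1/4·r2
Reading off the last column: a = -3, b = 3, c = 1.

(-3, 3, 1)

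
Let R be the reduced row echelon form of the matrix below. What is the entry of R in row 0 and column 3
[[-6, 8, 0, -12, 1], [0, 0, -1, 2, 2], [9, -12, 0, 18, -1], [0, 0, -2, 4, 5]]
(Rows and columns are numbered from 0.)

2

R1 -> -1/6·R1
  [ 1  -4/3   0   2  -1/6 ]
  [ 0     0  -1   2     2 ]
  [ 9   -12   0  18    -1 ]
  [ 0     0  -2   4     5 ]
R3 -> R3 − 9·R1
  [ 1  -4/3   0  2  -1/6 ]
  [ 0     0  -1  2     2 ]
  [ 0     0   0  0   1/2 ]
  [ 0     0  -2  4     5 ]
R2 -> -1·R2
  [ 1  -4/3   0   2  -1/6 ]
  [ 0     0   1  -2    -2 ]
  [ 0     0   0   0   1/2 ]
  [ 0     0  -2   4     5 ]
R4 -> R4 + 2·R2
  [ 1  -4/3  0   2  -1/6 ]
  [ 0     0  1  -2    -2 ]
  [ 0     0  0   0   1/2 ]
  [ 0     0  0   0     1 ]
R3 -> 2·R3
  [ 1  -4/3  0   2  -1/6 ]
  [ 0     0  1  -2    -2 ]
  [ 0     0  0   0     1 ]
  [ 0     0  0   0     1 ]
R4 -> R4 − R3
  [ 1  -4/3  0   2  -1/6 ]
  [ 0     0  1  -2    -2 ]
  [ 0     0  0   0     1 ]
  [ 0     0  0   0     0 ]
R2 -> R2 + 2·R3
  [ 1  -4/3  0   2  -1/6 ]
  [ 0     0  1  -2     0 ]
  [ 0     0  0   0     1 ]
  [ 0     0  0   0     0 ]
R1 -> R1 + 1/6·R3
  [ 1  -4/3  0   2  0 ]
  [ 0     0  1  -2  0 ]
  [ 0     0  0   0  1 ]
  [ 0     0  0   0  0 ]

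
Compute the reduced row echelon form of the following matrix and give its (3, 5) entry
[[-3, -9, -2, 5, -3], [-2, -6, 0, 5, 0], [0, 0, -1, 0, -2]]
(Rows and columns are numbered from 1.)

r1 → -1/3·r1
  [  1   3  2/3  -5/3   1 ]
  [ -2  -6    0     5   0 ]
  [  0   0   -1     0  -2 ]
r2 → r2 + 2·r1
  [ 1  3  2/3  -5/3   1 ]
  [ 0  0  4/3   5/3   2 ]
  [ 0  0   -1     0  -2 ]
r2 → 3/4·r2
  [ 1  3  2/3  -5/3    1 ]
  [ 0  0    1   5/4  3/2 ]
  [ 0  0   -1     0   -2 ]
r3 → r3 + r2
  [ 1  3  2/3  -5/3     1 ]
  [ 0  0    1   5/4   3/2 ]
  [ 0  0    0   5/4  -1/2 ]
r3 → 4/5·r3
  [ 1  3  2/3  -5/3     1 ]
  [ 0  0    1   5/4   3/2 ]
  [ 0  0    0     1  -2/5 ]
r2 → r2 − 5/4·r3
  [ 1  3  2/3  -5/3     1 ]
  [ 0  0    1     0     2 ]
  [ 0  0    0     1  -2/5 ]
r1 → r1 + 5/3·r3
  [ 1  3  2/3  0   1/3 ]
  [ 0  0    1  0     2 ]
  [ 0  0    0  1  -2/5 ]
r1 → r1 − 2/3·r2
  [ 1  3  0  0    -1 ]
  [ 0  0  1  0     2 ]
  [ 0  0  0  1  -2/5 ]

-2/5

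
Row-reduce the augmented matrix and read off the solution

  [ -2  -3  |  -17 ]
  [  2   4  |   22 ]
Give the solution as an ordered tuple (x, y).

(1, 5)

R1 → -1/2·R1
R2 → R2 − 2·R1
R1 → R1 − 3/2·R2
Reading off the last column: x = 1, y = 5.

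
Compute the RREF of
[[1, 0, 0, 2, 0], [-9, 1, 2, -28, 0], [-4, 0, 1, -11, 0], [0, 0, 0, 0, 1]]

[[1, 0, 0, 2, 0], [0, 1, 0, -4, 0], [0, 0, 1, -3, 0], [0, 0, 0, 0, 1]]

Add 9 times ρ1 to ρ2.
  [  1  0  0    2  0 ]
  [  0  1  2  -10  0 ]
  [ -4  0  1  -11  0 ]
  [  0  0  0    0  1 ]
Add 4 times ρ1 to ρ3.
  [ 1  0  0    2  0 ]
  [ 0  1  2  -10  0 ]
  [ 0  0  1   -3  0 ]
  [ 0  0  0    0  1 ]
Subtract 2 times ρ3 from ρ2.
  [ 1  0  0   2  0 ]
  [ 0  1  0  -4  0 ]
  [ 0  0  1  -3  0 ]
  [ 0  0  0   0  1 ]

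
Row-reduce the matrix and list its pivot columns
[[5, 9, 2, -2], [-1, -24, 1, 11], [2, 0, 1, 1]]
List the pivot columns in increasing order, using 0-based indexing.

0, 1, 2

ρ1 ← 1/5·ρ1
  [  1  9/5  2/5  -2/5 ]
  [ -1  -24    1    11 ]
  [  2    0    1     1 ]
ρ2 ← ρ2 + ρ1
  [ 1     9/5  2/5  -2/5 ]
  [ 0  -111/5  7/5  53/5 ]
  [ 2       0    1     1 ]
ρ3 ← ρ3 − 2·ρ1
  [ 1     9/5  2/5  -2/5 ]
  [ 0  -111/5  7/5  53/5 ]
  [ 0   -18/5  1/5   9/5 ]
ρ2 ← -5/111·ρ2
  [ 1    9/5     2/5     -2/5 ]
  [ 0      1  -7/111  -53/111 ]
  [ 0  -18/5     1/5      9/5 ]
ρ3 ← ρ3 + 18/5·ρ2
  [ 1  9/5     2/5     -2/5 ]
  [ 0    1  -7/111  -53/111 ]
  [ 0    0   -1/37     3/37 ]
ρ3 ← -37·ρ3
  [ 1  9/5     2/5     -2/5 ]
  [ 0    1  -7/111  -53/111 ]
  [ 0    0       1       -3 ]
ρ2 ← ρ2 + 7/111·ρ3
  [ 1  9/5  2/5  -2/5 ]
  [ 0    1    0  -2/3 ]
  [ 0    0    1    -3 ]
ρ1 ← ρ1 − 2/5·ρ3
  [ 1  9/5  0   4/5 ]
  [ 0    1  0  -2/3 ]
  [ 0    0  1    -3 ]
ρ1 ← ρ1 − 9/5·ρ2
  [ 1  0  0     2 ]
  [ 0  1  0  -2/3 ]
  [ 0  0  1    -3 ]
Pivot columns are the columns containing a leading 1.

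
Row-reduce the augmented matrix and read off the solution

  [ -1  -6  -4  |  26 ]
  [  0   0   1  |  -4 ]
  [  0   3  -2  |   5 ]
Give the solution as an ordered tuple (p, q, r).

R1 ← -1·R1
R2 <=> R3
R2 ← 1/3·R2
R2 ← R2 + 2/3·R3
R1 ← R1 − 4·R3
R1 ← R1 − 6·R2
Reading off the last column: p = -4, q = -1, r = -4.

(-4, -1, -4)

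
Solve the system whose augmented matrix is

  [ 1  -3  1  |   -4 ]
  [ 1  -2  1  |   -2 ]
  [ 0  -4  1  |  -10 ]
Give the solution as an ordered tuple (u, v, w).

(4, 2, -2)

Subtract R1 from R2.
  [ 1  -3  1  |   -4 ]
  [ 0   1  0  |    2 ]
  [ 0  -4  1  |  -10 ]
Add 4 times R2 to R3.
  [ 1  -3  1  |  -4 ]
  [ 0   1  0  |   2 ]
  [ 0   0  1  |  -2 ]
Subtract R3 from R1.
  [ 1  -3  0  |  -2 ]
  [ 0   1  0  |   2 ]
  [ 0   0  1  |  -2 ]
Add 3 times R2 to R1.
  [ 1  0  0  |   4 ]
  [ 0  1  0  |   2 ]
  [ 0  0  1  |  -2 ]
Reading off the last column: u = 4, v = 2, w = -2.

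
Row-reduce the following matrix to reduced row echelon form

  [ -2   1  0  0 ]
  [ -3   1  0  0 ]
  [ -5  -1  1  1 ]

r1 -> -1/2·r1
  [  1  -1/2  0  0 ]
  [ -3     1  0  0 ]
  [ -5    -1  1  1 ]
r2 -> r2 + 3·r1
  [  1  -1/2  0  0 ]
  [  0  -1/2  0  0 ]
  [ -5    -1  1  1 ]
r3 -> r3 + 5·r1
  [ 1  -1/2  0  0 ]
  [ 0  -1/2  0  0 ]
  [ 0  -7/2  1  1 ]
r2 -> -2·r2
  [ 1  -1/2  0  0 ]
  [ 0     1  0  0 ]
  [ 0  -7/2  1  1 ]
r3 -> r3 + 7/2·r2
  [ 1  -1/2  0  0 ]
  [ 0     1  0  0 ]
  [ 0     0  1  1 ]
r1 -> r1 + 1/2·r2
  [ 1  0  0  0 ]
  [ 0  1  0  0 ]
  [ 0  0  1  1 ]

[[1, 0, 0, 0], [0, 1, 0, 0], [0, 0, 1, 1]]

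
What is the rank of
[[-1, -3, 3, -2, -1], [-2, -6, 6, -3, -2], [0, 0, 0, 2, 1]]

r1 → -1·r1
  [  1   3  -3   2   1 ]
  [ -2  -6   6  -3  -2 ]
  [  0   0   0   2   1 ]
r2 → r2 + 2·r1
  [ 1  3  -3  2  1 ]
  [ 0  0   0  1  0 ]
  [ 0  0   0  2  1 ]
r3 → r3 − 2·r2
  [ 1  3  -3  2  1 ]
  [ 0  0   0  1  0 ]
  [ 0  0   0  0  1 ]
r1 → r1 − r3
  [ 1  3  -3  2  0 ]
  [ 0  0   0  1  0 ]
  [ 0  0   0  0  1 ]
r1 → r1 − 2·r2
  [ 1  3  -3  0  0 ]
  [ 0  0   0  1  0 ]
  [ 0  0   0  0  1 ]
The reduced form has 3 nonzero rows.

rank = 3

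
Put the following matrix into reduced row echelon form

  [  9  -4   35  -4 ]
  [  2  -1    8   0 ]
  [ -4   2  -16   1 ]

[[1, 0, 3, 0], [0, 1, -2, 0], [0, 0, 0, 1]]

Multiply R1 by 1/9.
  [  1  -4/9  35/9  -4/9 ]
  [  2    -1     8     0 ]
  [ -4     2   -16     1 ]
Subtract 2 times R1 from R2.
  [  1  -4/9  35/9  -4/9 ]
  [  0  -1/9   2/9   8/9 ]
  [ -4     2   -16     1 ]
Add 4 times R1 to R3.
  [ 1  -4/9  35/9  -4/9 ]
  [ 0  -1/9   2/9   8/9 ]
  [ 0   2/9  -4/9  -7/9 ]
Multiply R2 by -9.
  [ 1  -4/9  35/9  -4/9 ]
  [ 0     1    -2    -8 ]
  [ 0   2/9  -4/9  -7/9 ]
Subtract 2/9 times R2 from R3.
  [ 1  -4/9  35/9  -4/9 ]
  [ 0     1    -2    -8 ]
  [ 0     0     0     1 ]
Add 8 times R3 to R2.
  [ 1  -4/9  35/9  -4/9 ]
  [ 0     1    -2     0 ]
  [ 0     0     0     1 ]
Add 4/9 times R3 to R1.
  [ 1  -4/9  35/9  0 ]
  [ 0     1    -2  0 ]
  [ 0     0     0  1 ]
Add 4/9 times R2 to R1.
  [ 1  0   3  0 ]
  [ 0  1  -2  0 ]
  [ 0  0   0  1 ]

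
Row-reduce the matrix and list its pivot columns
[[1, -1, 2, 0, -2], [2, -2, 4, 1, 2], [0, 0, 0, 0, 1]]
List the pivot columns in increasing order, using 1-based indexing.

R2 ← R2 − 2·R1
  [ 1  -1  2  0  -2 ]
  [ 0   0  0  1   6 ]
  [ 0   0  0  0   1 ]
R2 ← R2 − 6·R3
  [ 1  -1  2  0  -2 ]
  [ 0   0  0  1   0 ]
  [ 0   0  0  0   1 ]
R1 ← R1 + 2·R3
  [ 1  -1  2  0  0 ]
  [ 0   0  0  1  0 ]
  [ 0   0  0  0  1 ]
Pivot columns are the columns containing a leading 1.

1, 4, 5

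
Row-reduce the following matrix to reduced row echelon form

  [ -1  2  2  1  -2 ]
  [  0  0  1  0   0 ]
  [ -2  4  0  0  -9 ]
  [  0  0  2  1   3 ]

ρ1 → -1·ρ1
  [  1  -2  -2  -1   2 ]
  [  0   0   1   0   0 ]
  [ -2   4   0   0  -9 ]
  [  0   0   2   1   3 ]
ρ3 → ρ3 + 2·ρ1
  [ 1  -2  -2  -1   2 ]
  [ 0   0   1   0   0 ]
  [ 0   0  -4  -2  -5 ]
  [ 0   0   2   1   3 ]
ρ3 → ρ3 + 4·ρ2
  [ 1  -2  -2  -1   2 ]
  [ 0   0   1   0   0 ]
  [ 0   0   0  -2  -5 ]
  [ 0   0   2   1   3 ]
ρ4 → ρ4 − 2·ρ2
  [ 1  -2  -2  -1   2 ]
  [ 0   0   1   0   0 ]
  [ 0   0   0  -2  -5 ]
  [ 0   0   0   1   3 ]
ρ3 → -1/2·ρ3
  [ 1  -2  -2  -1    2 ]
  [ 0   0   1   0    0 ]
  [ 0   0   0   1  5/2 ]
  [ 0   0   0   1    3 ]
ρ4 → ρ4 − ρ3
  [ 1  -2  -2  -1    2 ]
  [ 0   0   1   0    0 ]
  [ 0   0   0   1  5/2 ]
  [ 0   0   0   0  1/2 ]
ρ4 → 2·ρ4
  [ 1  -2  -2  -1    2 ]
  [ 0   0   1   0    0 ]
  [ 0   0   0   1  5/2 ]
  [ 0   0   0   0    1 ]
ρ3 → ρ3 − 5/2·ρ4
  [ 1  -2  -2  -1  2 ]
  [ 0   0   1   0  0 ]
  [ 0   0   0   1  0 ]
  [ 0   0   0   0  1 ]
ρ1 → ρ1 − 2·ρ4
  [ 1  -2  -2  -1  0 ]
  [ 0   0   1   0  0 ]
  [ 0   0   0   1  0 ]
  [ 0   0   0   0  1 ]
ρ1 → ρ1 + ρ3
  [ 1  -2  -2  0  0 ]
  [ 0   0   1  0  0 ]
  [ 0   0   0  1  0 ]
  [ 0   0   0  0  1 ]
ρ1 → ρ1 + 2·ρ2
  [ 1  -2  0  0  0 ]
  [ 0   0  1  0  0 ]
  [ 0   0  0  1  0 ]
  [ 0   0  0  0  1 ]

[[1, -2, 0, 0, 0], [0, 0, 1, 0, 0], [0, 0, 0, 1, 0], [0, 0, 0, 0, 1]]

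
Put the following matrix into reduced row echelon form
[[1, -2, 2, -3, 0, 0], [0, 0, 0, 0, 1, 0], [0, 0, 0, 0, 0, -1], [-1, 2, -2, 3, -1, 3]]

[[1, -2, 2, -3, 0, 0], [0, 0, 0, 0, 1, 0], [0, 0, 0, 0, 0, 1], [0, 0, 0, 0, 0, 0]]

R4 := R4 + R1
  [ 1  -2  2  -3   0   0 ]
  [ 0   0  0   0   1   0 ]
  [ 0   0  0   0   0  -1 ]
  [ 0   0  0   0  -1   3 ]
R4 := R4 + R2
  [ 1  -2  2  -3  0   0 ]
  [ 0   0  0   0  1   0 ]
  [ 0   0  0   0  0  -1 ]
  [ 0   0  0   0  0   3 ]
R3 := -1·R3
  [ 1  -2  2  -3  0  0 ]
  [ 0   0  0   0  1  0 ]
  [ 0   0  0   0  0  1 ]
  [ 0   0  0   0  0  3 ]
R4 := R4 − 3·R3
  [ 1  -2  2  -3  0  0 ]
  [ 0   0  0   0  1  0 ]
  [ 0   0  0   0  0  1 ]
  [ 0   0  0   0  0  0 ]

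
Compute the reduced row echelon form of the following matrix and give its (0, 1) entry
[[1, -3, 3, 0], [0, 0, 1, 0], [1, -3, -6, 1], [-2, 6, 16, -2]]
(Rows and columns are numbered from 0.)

-3

r3 → r3 − r1
r4 → r4 + 2·r1
r3 → r3 + 9·r2
r4 → r4 − 22·r2
r4 → r4 + 2·r3
r1 → r1 − 3·r2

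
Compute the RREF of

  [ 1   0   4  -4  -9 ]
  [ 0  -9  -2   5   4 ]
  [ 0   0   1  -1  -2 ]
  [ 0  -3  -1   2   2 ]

r2 -> -1/9·r2
  [ 1   0    4    -4    -9 ]
  [ 0   1  2/9  -5/9  -4/9 ]
  [ 0   0    1    -1    -2 ]
  [ 0  -3   -1     2     2 ]
r4 -> r4 + 3·r2
  [ 1  0     4    -4    -9 ]
  [ 0  1   2/9  -5/9  -4/9 ]
  [ 0  0     1    -1    -2 ]
  [ 0  0  -1/3   1/3   2/3 ]
r4 -> r4 + 1/3·r3
  [ 1  0    4    -4    -9 ]
  [ 0  1  2/9  -5/9  -4/9 ]
  [ 0  0    1    -1    -2 ]
  [ 0  0    0     0     0 ]
r2 -> r2 − 2/9·r3
  [ 1  0  4    -4  -9 ]
  [ 0  1  0  -1/3   0 ]
  [ 0  0  1    -1  -2 ]
  [ 0  0  0     0   0 ]
r1 -> r1 − 4·r3
  [ 1  0  0     0  -1 ]
  [ 0  1  0  -1/3   0 ]
  [ 0  0  1    -1  -2 ]
  [ 0  0  0     0   0 ]

[[1, 0, 0, 0, -1], [0, 1, 0, -1/3, 0], [0, 0, 1, -1, -2], [0, 0, 0, 0, 0]]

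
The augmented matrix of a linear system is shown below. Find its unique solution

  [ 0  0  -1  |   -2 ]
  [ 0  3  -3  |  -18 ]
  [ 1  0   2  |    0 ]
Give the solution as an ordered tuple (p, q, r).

R1 <-> R3
  [ 1  0   2  |    0 ]
  [ 0  3  -3  |  -18 ]
  [ 0  0  -1  |   -2 ]
R2 ← 1/3·R2
  [ 1  0   2  |   0 ]
  [ 0  1  -1  |  -6 ]
  [ 0  0  -1  |  -2 ]
R3 ← -1·R3
  [ 1  0   2  |   0 ]
  [ 0  1  -1  |  -6 ]
  [ 0  0   1  |   2 ]
R2 ← R2 + R3
  [ 1  0  2  |   0 ]
  [ 0  1  0  |  -4 ]
  [ 0  0  1  |   2 ]
R1 ← R1 − 2·R3
  [ 1  0  0  |  -4 ]
  [ 0  1  0  |  -4 ]
  [ 0  0  1  |   2 ]
Reading off the last column: p = -4, q = -4, r = 2.

(-4, -4, 2)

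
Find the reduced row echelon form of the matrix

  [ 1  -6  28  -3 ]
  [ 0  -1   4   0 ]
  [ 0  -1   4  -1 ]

R2 -> -1·R2
  [ 1  -6  28  -3 ]
  [ 0   1  -4   0 ]
  [ 0  -1   4  -1 ]
R3 -> R3 + R2
  [ 1  -6  28  -3 ]
  [ 0   1  -4   0 ]
  [ 0   0   0  -1 ]
R3 -> -1·R3
  [ 1  -6  28  -3 ]
  [ 0   1  -4   0 ]
  [ 0   0   0   1 ]
R1 -> R1 + 3·R3
  [ 1  -6  28  0 ]
  [ 0   1  -4  0 ]
  [ 0   0   0  1 ]
R1 -> R1 + 6·R2
  [ 1  0   4  0 ]
  [ 0  1  -4  0 ]
  [ 0  0   0  1 ]

[[1, 0, 4, 0], [0, 1, -4, 0], [0, 0, 0, 1]]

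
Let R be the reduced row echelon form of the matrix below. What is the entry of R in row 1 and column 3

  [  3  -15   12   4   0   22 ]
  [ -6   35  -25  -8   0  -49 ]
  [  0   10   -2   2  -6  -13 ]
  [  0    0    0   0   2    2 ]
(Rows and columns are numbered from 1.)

Multiply r1 by 1/3.
Add 6 times r1 to r2.
Multiply r2 by 1/5.
Subtract 10 times r2 from r3.
Multiply r3 by 1/2.
Multiply r4 by 1/2.
Add 3 times r4 to r3.
Subtract 4/3 times r3 from r1.
Add 5 times r2 to r1.

3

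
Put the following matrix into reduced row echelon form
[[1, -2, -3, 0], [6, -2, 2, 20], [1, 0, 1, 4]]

[[1, 0, 1, 4], [0, 1, 2, 2], [0, 0, 0, 0]]

R2 := R2 − 6·R1
  [ 1  -2  -3   0 ]
  [ 0  10  20  20 ]
  [ 1   0   1   4 ]
R3 := R3 − R1
  [ 1  -2  -3   0 ]
  [ 0  10  20  20 ]
  [ 0   2   4   4 ]
R2 := 1/10·R2
  [ 1  -2  -3  0 ]
  [ 0   1   2  2 ]
  [ 0   2   4  4 ]
R3 := R3 − 2·R2
  [ 1  -2  -3  0 ]
  [ 0   1   2  2 ]
  [ 0   0   0  0 ]
R1 := R1 + 2·R2
  [ 1  0  1  4 ]
  [ 0  1  2  2 ]
  [ 0  0  0  0 ]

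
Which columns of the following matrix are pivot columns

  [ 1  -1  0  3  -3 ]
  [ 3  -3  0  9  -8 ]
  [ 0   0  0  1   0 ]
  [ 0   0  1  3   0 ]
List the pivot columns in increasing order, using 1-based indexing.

1, 3, 4, 5

Subtract 3 times R1 from R2.
  [ 1  -1  0  3  -3 ]
  [ 0   0  0  0   1 ]
  [ 0   0  0  1   0 ]
  [ 0   0  1  3   0 ]
Swap R2 and R4.
  [ 1  -1  0  3  -3 ]
  [ 0   0  1  3   0 ]
  [ 0   0  0  1   0 ]
  [ 0   0  0  0   1 ]
Add 3 times R4 to R1.
  [ 1  -1  0  3  0 ]
  [ 0   0  1  3  0 ]
  [ 0   0  0  1  0 ]
  [ 0   0  0  0  1 ]
Subtract 3 times R3 from R2.
  [ 1  -1  0  3  0 ]
  [ 0   0  1  0  0 ]
  [ 0   0  0  1  0 ]
  [ 0   0  0  0  1 ]
Subtract 3 times R3 from R1.
  [ 1  -1  0  0  0 ]
  [ 0   0  1  0  0 ]
  [ 0   0  0  1  0 ]
  [ 0   0  0  0  1 ]
Pivot columns are the columns containing a leading 1.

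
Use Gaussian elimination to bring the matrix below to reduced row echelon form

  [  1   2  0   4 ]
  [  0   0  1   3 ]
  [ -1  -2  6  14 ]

R3 ← R3 + R1
R3 ← R3 − 6·R2

[[1, 2, 0, 4], [0, 0, 1, 3], [0, 0, 0, 0]]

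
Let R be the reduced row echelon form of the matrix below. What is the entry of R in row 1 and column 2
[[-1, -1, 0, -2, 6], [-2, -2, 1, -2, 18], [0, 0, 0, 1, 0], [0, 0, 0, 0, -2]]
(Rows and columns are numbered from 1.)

1

ρ1 ← -1·ρ1
  [  1   1  0   2  -6 ]
  [ -2  -2  1  -2  18 ]
  [  0   0  0   1   0 ]
  [  0   0  0   0  -2 ]
ρ2 ← ρ2 + 2·ρ1
  [ 1  1  0  2  -6 ]
  [ 0  0  1  2   6 ]
  [ 0  0  0  1   0 ]
  [ 0  0  0  0  -2 ]
ρ4 ← -1/2·ρ4
  [ 1  1  0  2  -6 ]
  [ 0  0  1  2   6 ]
  [ 0  0  0  1   0 ]
  [ 0  0  0  0   1 ]
ρ2 ← ρ2 − 6·ρ4
  [ 1  1  0  2  -6 ]
  [ 0  0  1  2   0 ]
  [ 0  0  0  1   0 ]
  [ 0  0  0  0   1 ]
ρ1 ← ρ1 + 6·ρ4
  [ 1  1  0  2  0 ]
  [ 0  0  1  2  0 ]
  [ 0  0  0  1  0 ]
  [ 0  0  0  0  1 ]
ρ2 ← ρ2 − 2·ρ3
  [ 1  1  0  2  0 ]
  [ 0  0  1  0  0 ]
  [ 0  0  0  1  0 ]
  [ 0  0  0  0  1 ]
ρ1 ← ρ1 − 2·ρ3
  [ 1  1  0  0  0 ]
  [ 0  0  1  0  0 ]
  [ 0  0  0  1  0 ]
  [ 0  0  0  0  1 ]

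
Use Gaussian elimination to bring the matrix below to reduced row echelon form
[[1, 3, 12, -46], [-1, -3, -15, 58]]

ρ2 := ρ2 + ρ1
  [ 1  3  12  -46 ]
  [ 0  0  -3   12 ]
ρ2 := -1/3·ρ2
  [ 1  3  12  -46 ]
  [ 0  0   1   -4 ]
ρ1 := ρ1 − 12·ρ2
  [ 1  3  0   2 ]
  [ 0  0  1  -4 ]

[[1, 3, 0, 2], [0, 0, 1, -4]]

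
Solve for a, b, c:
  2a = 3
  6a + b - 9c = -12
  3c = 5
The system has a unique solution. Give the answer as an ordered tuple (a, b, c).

Form the augmented matrix and row-reduce:
  [ 2  0   0  |    3 ]
  [ 6  1  -9  |  -12 ]
  [ 0  0   3  |    5 ]
ρ1 -> 1/2·ρ1
  [ 1  0   0  |  3/2 ]
  [ 6  1  -9  |  -12 ]
  [ 0  0   3  |    5 ]
ρ2 -> ρ2 − 6·ρ1
  [ 1  0   0  |  3/2 ]
  [ 0  1  -9  |  -21 ]
  [ 0  0   3  |    5 ]
ρ3 -> 1/3·ρ3
  [ 1  0   0  |  3/2 ]
  [ 0  1  -9  |  -21 ]
  [ 0  0   1  |  5/3 ]
ρ2 -> ρ2 + 9·ρ3
  [ 1  0  0  |  3/2 ]
  [ 0  1  0  |   -6 ]
  [ 0  0  1  |  5/3 ]
Reading off the last column: a = 3/2, b = -6, c = 5/3.

(3/2, -6, 5/3)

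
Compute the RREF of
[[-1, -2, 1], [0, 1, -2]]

ρ1 -> -1·ρ1
  [ 1  2  -1 ]
  [ 0  1  -2 ]
ρ1 -> ρ1 − 2·ρ2
  [ 1  0   3 ]
  [ 0  1  -2 ]

[[1, 0, 3], [0, 1, -2]]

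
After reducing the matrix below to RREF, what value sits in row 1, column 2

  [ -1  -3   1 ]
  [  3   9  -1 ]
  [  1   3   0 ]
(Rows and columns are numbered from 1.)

3

R1 := -1·R1
  [ 1  3  -1 ]
  [ 3  9  -1 ]
  [ 1  3   0 ]
R2 := R2 − 3·R1
  [ 1  3  -1 ]
  [ 0  0   2 ]
  [ 1  3   0 ]
R3 := R3 − R1
  [ 1  3  -1 ]
  [ 0  0   2 ]
  [ 0  0   1 ]
R2 := 1/2·R2
  [ 1  3  -1 ]
  [ 0  0   1 ]
  [ 0  0   1 ]
R3 := R3 − R2
  [ 1  3  -1 ]
  [ 0  0   1 ]
  [ 0  0   0 ]
R1 := R1 + R2
  [ 1  3  0 ]
  [ 0  0  1 ]
  [ 0  0  0 ]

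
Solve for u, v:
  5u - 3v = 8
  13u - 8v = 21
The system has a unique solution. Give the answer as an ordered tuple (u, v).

(1, -1)

Form the augmented matrix and row-reduce:
  [  5  -3  |   8 ]
  [ 13  -8  |  21 ]
R1 ← 1/5·R1
  [  1  -3/5  |  8/5 ]
  [ 13    -8  |   21 ]
R2 ← R2 − 13·R1
  [ 1  -3/5  |  8/5 ]
  [ 0  -1/5  |  1/5 ]
R2 ← -5·R2
  [ 1  -3/5  |  8/5 ]
  [ 0     1  |   -1 ]
R1 ← R1 + 3/5·R2
  [ 1  0  |   1 ]
  [ 0  1  |  -1 ]
Reading off the last column: u = 1, v = -1.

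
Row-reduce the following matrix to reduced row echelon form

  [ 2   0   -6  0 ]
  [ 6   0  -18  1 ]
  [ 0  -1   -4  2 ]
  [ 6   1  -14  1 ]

[[1, 0, -3, 0], [0, 1, 4, 0], [0, 0, 0, 1], [0, 0, 0, 0]]

R1 := 1/2·R1
  [ 1   0   -3  0 ]
  [ 6   0  -18  1 ]
  [ 0  -1   -4  2 ]
  [ 6   1  -14  1 ]
R2 := R2 − 6·R1
  [ 1   0   -3  0 ]
  [ 0   0    0  1 ]
  [ 0  -1   -4  2 ]
  [ 6   1  -14  1 ]
R4 := R4 − 6·R1
  [ 1   0  -3  0 ]
  [ 0   0   0  1 ]
  [ 0  -1  -4  2 ]
  [ 0   1   4  1 ]
R2 ↔ R3
  [ 1   0  -3  0 ]
  [ 0  -1  -4  2 ]
  [ 0   0   0  1 ]
  [ 0   1   4  1 ]
R2 := -1·R2
  [ 1  0  -3   0 ]
  [ 0  1   4  -2 ]
  [ 0  0   0   1 ]
  [ 0  1   4   1 ]
R4 := R4 − R2
  [ 1  0  -3   0 ]
  [ 0  1   4  -2 ]
  [ 0  0   0   1 ]
  [ 0  0   0   3 ]
R4 := R4 − 3·R3
  [ 1  0  -3   0 ]
  [ 0  1   4  -2 ]
  [ 0  0   0   1 ]
  [ 0  0   0   0 ]
R2 := R2 + 2·R3
  [ 1  0  -3  0 ]
  [ 0  1   4  0 ]
  [ 0  0   0  1 ]
  [ 0  0   0  0 ]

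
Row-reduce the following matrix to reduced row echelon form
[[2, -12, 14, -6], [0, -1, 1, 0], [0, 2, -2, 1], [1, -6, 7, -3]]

[[1, 0, 1, 0], [0, 1, -1, 0], [0, 0, 0, 1], [0, 0, 0, 0]]

R1 ← 1/2·R1
  [ 1  -6   7  -3 ]
  [ 0  -1   1   0 ]
  [ 0   2  -2   1 ]
  [ 1  -6   7  -3 ]
R4 ← R4 − R1
  [ 1  -6   7  -3 ]
  [ 0  -1   1   0 ]
  [ 0   2  -2   1 ]
  [ 0   0   0   0 ]
R2 ← -1·R2
  [ 1  -6   7  -3 ]
  [ 0   1  -1   0 ]
  [ 0   2  -2   1 ]
  [ 0   0   0   0 ]
R3 ← R3 − 2·R2
  [ 1  -6   7  -3 ]
  [ 0   1  -1   0 ]
  [ 0   0   0   1 ]
  [ 0   0   0   0 ]
R1 ← R1 + 3·R3
  [ 1  -6   7  0 ]
  [ 0   1  -1  0 ]
  [ 0   0   0  1 ]
  [ 0   0   0  0 ]
R1 ← R1 + 6·R2
  [ 1  0   1  0 ]
  [ 0  1  -1  0 ]
  [ 0  0   0  1 ]
  [ 0  0   0  0 ]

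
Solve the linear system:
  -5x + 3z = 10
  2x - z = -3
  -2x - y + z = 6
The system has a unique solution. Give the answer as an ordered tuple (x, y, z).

Form the augmented matrix and row-reduce:
  [ -5   0   3  |  10 ]
  [  2   0  -1  |  -3 ]
  [ -2  -1   1  |   6 ]
Multiply ρ1 by -1/5.
  [  1   0  -3/5  |  -2 ]
  [  2   0    -1  |  -3 ]
  [ -2  -1     1  |   6 ]
Subtract 2 times ρ1 from ρ2.
  [  1   0  -3/5  |  -2 ]
  [  0   0   1/5  |   1 ]
  [ -2  -1     1  |   6 ]
Add 2 times ρ1 to ρ3.
  [ 1   0  -3/5  |  -2 ]
  [ 0   0   1/5  |   1 ]
  [ 0  -1  -1/5  |   2 ]
Swap ρ2 and ρ3.
  [ 1   0  -3/5  |  -2 ]
  [ 0  -1  -1/5  |   2 ]
  [ 0   0   1/5  |   1 ]
Multiply ρ2 by -1.
  [ 1  0  -3/5  |  -2 ]
  [ 0  1   1/5  |  -2 ]
  [ 0  0   1/5  |   1 ]
Multiply ρ3 by 5.
  [ 1  0  -3/5  |  -2 ]
  [ 0  1   1/5  |  -2 ]
  [ 0  0     1  |   5 ]
Subtract 1/5 times ρ3 from ρ2.
  [ 1  0  -3/5  |  -2 ]
  [ 0  1     0  |  -3 ]
  [ 0  0     1  |   5 ]
Add 3/5 times ρ3 to ρ1.
  [ 1  0  0  |   1 ]
  [ 0  1  0  |  -3 ]
  [ 0  0  1  |   5 ]
Reading off the last column: x = 1, y = -3, z = 5.

(1, -3, 5)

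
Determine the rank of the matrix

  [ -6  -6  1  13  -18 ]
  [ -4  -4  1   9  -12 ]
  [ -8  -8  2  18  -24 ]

rank = 2

R1 := -1/6·R1
R2 := R2 + 4·R1
R3 := R3 + 8·R1
R2 := 3·R2
R3 := R3 − 2/3·R2
R1 := R1 + 1/6·R2
The reduced form has 2 nonzero rows.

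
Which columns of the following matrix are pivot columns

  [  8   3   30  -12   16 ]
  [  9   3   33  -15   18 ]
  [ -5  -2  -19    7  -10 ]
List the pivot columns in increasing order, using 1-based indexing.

Multiply r1 by 1/8.
  [  1  3/8  15/4  -3/2    2 ]
  [  9    3    33   -15   18 ]
  [ -5   -2   -19     7  -10 ]
Subtract 9 times r1 from r2.
  [  1   3/8  15/4  -3/2    2 ]
  [  0  -3/8  -3/4  -3/2    0 ]
  [ -5    -2   -19     7  -10 ]
Add 5 times r1 to r3.
  [ 1   3/8  15/4  -3/2  2 ]
  [ 0  -3/8  -3/4  -3/2  0 ]
  [ 0  -1/8  -1/4  -1/2  0 ]
Multiply r2 by -8/3.
  [ 1   3/8  15/4  -3/2  2 ]
  [ 0     1     2     4  0 ]
  [ 0  -1/8  -1/4  -1/2  0 ]
Add 1/8 times r2 to r3.
  [ 1  3/8  15/4  -3/2  2 ]
  [ 0    1     2     4  0 ]
  [ 0    0     0     0  0 ]
Subtract 3/8 times r2 from r1.
  [ 1  0  3  -3  2 ]
  [ 0  1  2   4  0 ]
  [ 0  0  0   0  0 ]
Pivot columns are the columns containing a leading 1.

1, 2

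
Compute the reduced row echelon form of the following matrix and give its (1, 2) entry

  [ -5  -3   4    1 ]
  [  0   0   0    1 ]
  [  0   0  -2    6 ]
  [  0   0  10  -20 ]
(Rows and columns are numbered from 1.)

R1 ← -1/5·R1
  [ 1  3/5  -4/5  -1/5 ]
  [ 0    0     0     1 ]
  [ 0    0    -2     6 ]
  [ 0    0    10   -20 ]
R2 <-> R3
  [ 1  3/5  -4/5  -1/5 ]
  [ 0    0    -2     6 ]
  [ 0    0     0     1 ]
  [ 0    0    10   -20 ]
R2 ← -1/2·R2
  [ 1  3/5  -4/5  -1/5 ]
  [ 0    0     1    -3 ]
  [ 0    0     0     1 ]
  [ 0    0    10   -20 ]
R4 ← R4 − 10·R2
  [ 1  3/5  -4/5  -1/5 ]
  [ 0    0     1    -3 ]
  [ 0    0     0     1 ]
  [ 0    0     0    10 ]
R4 ← R4 − 10·R3
  [ 1  3/5  -4/5  -1/5 ]
  [ 0    0     1    -3 ]
  [ 0    0     0     1 ]
  [ 0    0     0     0 ]
R2 ← R2 + 3·R3
  [ 1  3/5  -4/5  -1/5 ]
  [ 0    0     1     0 ]
  [ 0    0     0     1 ]
  [ 0    0     0     0 ]
R1 ← R1 + 1/5·R3
  [ 1  3/5  -4/5  0 ]
  [ 0    0     1  0 ]
  [ 0    0     0  1 ]
  [ 0    0     0  0 ]
R1 ← R1 + 4/5·R2
  [ 1  3/5  0  0 ]
  [ 0    0  1  0 ]
  [ 0    0  0  1 ]
  [ 0    0  0  0 ]

3/5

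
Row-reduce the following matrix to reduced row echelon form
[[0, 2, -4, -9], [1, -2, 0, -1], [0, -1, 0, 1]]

[[1, 0, 0, -3], [0, 1, 0, -1], [0, 0, 1, 7/4]]

Swap r1 and r2.
  [ 1  -2   0  -1 ]
  [ 0   2  -4  -9 ]
  [ 0  -1   0   1 ]
Multiply r2 by 1/2.
  [ 1  -2   0    -1 ]
  [ 0   1  -2  -9/2 ]
  [ 0  -1   0     1 ]
Add r2 to r3.
  [ 1  -2   0    -1 ]
  [ 0   1  -2  -9/2 ]
  [ 0   0  -2  -7/2 ]
Multiply r3 by -1/2.
  [ 1  -2   0    -1 ]
  [ 0   1  -2  -9/2 ]
  [ 0   0   1   7/4 ]
Add 2 times r3 to r2.
  [ 1  -2  0   -1 ]
  [ 0   1  0   -1 ]
  [ 0   0  1  7/4 ]
Add 2 times r2 to r1.
  [ 1  0  0   -3 ]
  [ 0  1  0   -1 ]
  [ 0  0  1  7/4 ]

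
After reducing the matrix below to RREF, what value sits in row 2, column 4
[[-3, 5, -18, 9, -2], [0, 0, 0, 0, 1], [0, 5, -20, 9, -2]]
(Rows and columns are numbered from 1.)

9/5

ρ1 → -1/3·ρ1
  [ 1  -5/3    6  -3  2/3 ]
  [ 0     0    0   0    1 ]
  [ 0     5  -20   9   -2 ]
ρ2 <=> ρ3
  [ 1  -5/3    6  -3  2/3 ]
  [ 0     5  -20   9   -2 ]
  [ 0     0    0   0    1 ]
ρ2 → 1/5·ρ2
  [ 1  -5/3   6   -3   2/3 ]
  [ 0     1  -4  9/5  -2/5 ]
  [ 0     0   0    0     1 ]
ρ2 → ρ2 + 2/5·ρ3
  [ 1  -5/3   6   -3  2/3 ]
  [ 0     1  -4  9/5    0 ]
  [ 0     0   0    0    1 ]
ρ1 → ρ1 − 2/3·ρ3
  [ 1  -5/3   6   -3  0 ]
  [ 0     1  -4  9/5  0 ]
  [ 0     0   0    0  1 ]
ρ1 → ρ1 + 5/3·ρ2
  [ 1  0  -2/3    0  0 ]
  [ 0  1    -4  9/5  0 ]
  [ 0  0     0    0  1 ]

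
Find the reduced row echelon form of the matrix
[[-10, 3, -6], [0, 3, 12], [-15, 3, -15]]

[[1, 0, 9/5], [0, 1, 4], [0, 0, 0]]

R1 → -1/10·R1
  [   1  -3/10  3/5 ]
  [   0      3   12 ]
  [ -15      3  -15 ]
R3 → R3 + 15·R1
  [ 1  -3/10  3/5 ]
  [ 0      3   12 ]
  [ 0   -3/2   -6 ]
R2 → 1/3·R2
  [ 1  -3/10  3/5 ]
  [ 0      1    4 ]
  [ 0   -3/2   -6 ]
R3 → R3 + 3/2·R2
  [ 1  -3/10  3/5 ]
  [ 0      1    4 ]
  [ 0      0    0 ]
R1 → R1 + 3/10·R2
  [ 1  0  9/5 ]
  [ 0  1    4 ]
  [ 0  0    0 ]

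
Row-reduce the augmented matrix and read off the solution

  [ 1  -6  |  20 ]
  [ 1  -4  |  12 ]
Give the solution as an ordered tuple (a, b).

r2 → r2 − r1
  [ 1  -6  |  20 ]
  [ 0   2  |  -8 ]
r2 → 1/2·r2
  [ 1  -6  |  20 ]
  [ 0   1  |  -4 ]
r1 → r1 + 6·r2
  [ 1  0  |  -4 ]
  [ 0  1  |  -4 ]
Reading off the last column: a = -4, b = -4.

(-4, -4)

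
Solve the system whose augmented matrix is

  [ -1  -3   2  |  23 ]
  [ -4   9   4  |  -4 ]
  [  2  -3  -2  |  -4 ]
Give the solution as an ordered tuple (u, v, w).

(-5, -4, 3)

ρ1 -> -1·ρ1
  [  1   3  -2  |  -23 ]
  [ -4   9   4  |   -4 ]
  [  2  -3  -2  |   -4 ]
ρ2 -> ρ2 + 4·ρ1
  [ 1   3  -2  |  -23 ]
  [ 0  21  -4  |  -96 ]
  [ 2  -3  -2  |   -4 ]
ρ3 -> ρ3 − 2·ρ1
  [ 1   3  -2  |  -23 ]
  [ 0  21  -4  |  -96 ]
  [ 0  -9   2  |   42 ]
ρ2 -> 1/21·ρ2
  [ 1   3     -2  |    -23 ]
  [ 0   1  -4/21  |  -32/7 ]
  [ 0  -9      2  |     42 ]
ρ3 -> ρ3 + 9·ρ2
  [ 1  3     -2  |    -23 ]
  [ 0  1  -4/21  |  -32/7 ]
  [ 0  0    2/7  |    6/7 ]
ρ3 -> 7/2·ρ3
  [ 1  3     -2  |    -23 ]
  [ 0  1  -4/21  |  -32/7 ]
  [ 0  0      1  |      3 ]
ρ2 -> ρ2 + 4/21·ρ3
  [ 1  3  -2  |  -23 ]
  [ 0  1   0  |   -4 ]
  [ 0  0   1  |    3 ]
ρ1 -> ρ1 + 2·ρ3
  [ 1  3  0  |  -17 ]
  [ 0  1  0  |   -4 ]
  [ 0  0  1  |    3 ]
ρ1 -> ρ1 − 3·ρ2
  [ 1  0  0  |  -5 ]
  [ 0  1  0  |  -4 ]
  [ 0  0  1  |   3 ]
Reading off the last column: u = -5, v = -4, w = 3.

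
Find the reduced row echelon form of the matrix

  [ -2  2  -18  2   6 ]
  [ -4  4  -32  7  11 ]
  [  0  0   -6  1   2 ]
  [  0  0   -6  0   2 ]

[[1, -1, 0, 0, 0], [0, 0, 1, 0, 0], [0, 0, 0, 1, 0], [0, 0, 0, 0, 1]]

R1 -> -1/2·R1
  [  1  -1    9  -1  -3 ]
  [ -4   4  -32   7  11 ]
  [  0   0   -6   1   2 ]
  [  0   0   -6   0   2 ]
R2 -> R2 + 4·R1
  [ 1  -1   9  -1  -3 ]
  [ 0   0   4   3  -1 ]
  [ 0   0  -6   1   2 ]
  [ 0   0  -6   0   2 ]
R2 -> 1/4·R2
  [ 1  -1   9   -1    -3 ]
  [ 0   0   1  3/4  -1/4 ]
  [ 0   0  -6    1     2 ]
  [ 0   0  -6    0     2 ]
R3 -> R3 + 6·R2
  [ 1  -1   9    -1    -3 ]
  [ 0   0   1   3/4  -1/4 ]
  [ 0   0   0  11/2   1/2 ]
  [ 0   0  -6     0     2 ]
R4 -> R4 + 6·R2
  [ 1  -1  9    -1    -3 ]
  [ 0   0  1   3/4  -1/4 ]
  [ 0   0  0  11/2   1/2 ]
  [ 0   0  0   9/2   1/2 ]
R3 -> 2/11·R3
  [ 1  -1  9   -1    -3 ]
  [ 0   0  1  3/4  -1/4 ]
  [ 0   0  0    1  1/11 ]
  [ 0   0  0  9/2   1/2 ]
R4 -> R4 − 9/2·R3
  [ 1  -1  9   -1    -3 ]
  [ 0   0  1  3/4  -1/4 ]
  [ 0   0  0    1  1/11 ]
  [ 0   0  0    0  1/11 ]
R4 -> 11·R4
  [ 1  -1  9   -1    -3 ]
  [ 0   0  1  3/4  -1/4 ]
  [ 0   0  0    1  1/11 ]
  [ 0   0  0    0     1 ]
R3 -> R3 − 1/11·R4
  [ 1  -1  9   -1    -3 ]
  [ 0   0  1  3/4  -1/4 ]
  [ 0   0  0    1     0 ]
  [ 0   0  0    0     1 ]
R2 -> R2 + 1/4·R4
  [ 1  -1  9   -1  -3 ]
  [ 0   0  1  3/4   0 ]
  [ 0   0  0    1   0 ]
  [ 0   0  0    0   1 ]
R1 -> R1 + 3·R4
  [ 1  -1  9   -1  0 ]
  [ 0   0  1  3/4  0 ]
  [ 0   0  0    1  0 ]
  [ 0   0  0    0  1 ]
R2 -> R2 − 3/4·R3
  [ 1  -1  9  -1  0 ]
  [ 0   0  1   0  0 ]
  [ 0   0  0   1  0 ]
  [ 0   0  0   0  1 ]
R1 -> R1 + R3
  [ 1  -1  9  0  0 ]
  [ 0   0  1  0  0 ]
  [ 0   0  0  1  0 ]
  [ 0   0  0  0  1 ]
R1 -> R1 − 9·R2
  [ 1  -1  0  0  0 ]
  [ 0   0  1  0  0 ]
  [ 0   0  0  1  0 ]
  [ 0   0  0  0  1 ]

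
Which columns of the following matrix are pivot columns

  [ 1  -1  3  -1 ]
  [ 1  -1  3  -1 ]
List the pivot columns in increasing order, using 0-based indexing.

0

Subtract ρ1 from ρ2.
Pivot columns are the columns containing a leading 1.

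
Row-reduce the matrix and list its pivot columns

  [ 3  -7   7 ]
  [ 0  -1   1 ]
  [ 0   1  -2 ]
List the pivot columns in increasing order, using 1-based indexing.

1, 2, 3

r1 ← 1/3·r1
  [ 1  -7/3  7/3 ]
  [ 0    -1    1 ]
  [ 0     1   -2 ]
r2 ← -1·r2
  [ 1  -7/3  7/3 ]
  [ 0     1   -1 ]
  [ 0     1   -2 ]
r3 ← r3 − r2
  [ 1  -7/3  7/3 ]
  [ 0     1   -1 ]
  [ 0     0   -1 ]
r3 ← -1·r3
  [ 1  -7/3  7/3 ]
  [ 0     1   -1 ]
  [ 0     0    1 ]
r2 ← r2 + r3
  [ 1  -7/3  7/3 ]
  [ 0     1    0 ]
  [ 0     0    1 ]
r1 ← r1 − 7/3·r3
  [ 1  -7/3  0 ]
  [ 0     1  0 ]
  [ 0     0  1 ]
r1 ← r1 + 7/3·r2
  [ 1  0  0 ]
  [ 0  1  0 ]
  [ 0  0  1 ]
Pivot columns are the columns containing a leading 1.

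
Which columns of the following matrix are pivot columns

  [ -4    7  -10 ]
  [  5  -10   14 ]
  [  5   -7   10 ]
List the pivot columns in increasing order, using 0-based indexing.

0, 1, 2

Multiply R1 by -1/4.
  [ 1  -7/4  5/2 ]
  [ 5   -10   14 ]
  [ 5    -7   10 ]
Subtract 5 times R1 from R2.
  [ 1  -7/4  5/2 ]
  [ 0  -5/4  3/2 ]
  [ 5    -7   10 ]
Subtract 5 times R1 from R3.
  [ 1  -7/4   5/2 ]
  [ 0  -5/4   3/2 ]
  [ 0   7/4  -5/2 ]
Multiply R2 by -4/5.
  [ 1  -7/4   5/2 ]
  [ 0     1  -6/5 ]
  [ 0   7/4  -5/2 ]
Subtract 7/4 times R2 from R3.
  [ 1  -7/4   5/2 ]
  [ 0     1  -6/5 ]
  [ 0     0  -2/5 ]
Multiply R3 by -5/2.
  [ 1  -7/4   5/2 ]
  [ 0     1  -6/5 ]
  [ 0     0     1 ]
Add 6/5 times R3 to R2.
  [ 1  -7/4  5/2 ]
  [ 0     1    0 ]
  [ 0     0    1 ]
Subtract 5/2 times R3 from R1.
  [ 1  -7/4  0 ]
  [ 0     1  0 ]
  [ 0     0  1 ]
Add 7/4 times R2 to R1.
  [ 1  0  0 ]
  [ 0  1  0 ]
  [ 0  0  1 ]
Pivot columns are the columns containing a leading 1.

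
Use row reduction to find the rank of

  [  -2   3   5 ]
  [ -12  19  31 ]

rank = 2

ρ1 ← -1/2·ρ1
  [   1  -3/2  -5/2 ]
  [ -12    19    31 ]
ρ2 ← ρ2 + 12·ρ1
  [ 1  -3/2  -5/2 ]
  [ 0     1     1 ]
ρ1 ← ρ1 + 3/2·ρ2
  [ 1  0  -1 ]
  [ 0  1   1 ]
The reduced form has 2 nonzero rows.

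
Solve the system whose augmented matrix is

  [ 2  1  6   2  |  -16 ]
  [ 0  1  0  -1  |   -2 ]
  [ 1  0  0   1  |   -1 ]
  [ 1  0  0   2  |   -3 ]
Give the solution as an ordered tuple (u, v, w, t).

ρ1 ← 1/2·ρ1
  [ 1  1/2  3   1  |  -8 ]
  [ 0    1  0  -1  |  -2 ]
  [ 1    0  0   1  |  -1 ]
  [ 1    0  0   2  |  -3 ]
ρ3 ← ρ3 − ρ1
  [ 1   1/2   3   1  |  -8 ]
  [ 0     1   0  -1  |  -2 ]
  [ 0  -1/2  -3   0  |   7 ]
  [ 1     0   0   2  |  -3 ]
ρ4 ← ρ4 − ρ1
  [ 1   1/2   3   1  |  -8 ]
  [ 0     1   0  -1  |  -2 ]
  [ 0  -1/2  -3   0  |   7 ]
  [ 0  -1/2  -3   1  |   5 ]
ρ3 ← ρ3 + 1/2·ρ2
  [ 1   1/2   3     1  |  -8 ]
  [ 0     1   0    -1  |  -2 ]
  [ 0     0  -3  -1/2  |   6 ]
  [ 0  -1/2  -3     1  |   5 ]
ρ4 ← ρ4 + 1/2·ρ2
  [ 1  1/2   3     1  |  -8 ]
  [ 0    1   0    -1  |  -2 ]
  [ 0    0  -3  -1/2  |   6 ]
  [ 0    0  -3   1/2  |   4 ]
ρ3 ← -1/3·ρ3
  [ 1  1/2   3    1  |  -8 ]
  [ 0    1   0   -1  |  -2 ]
  [ 0    0   1  1/6  |  -2 ]
  [ 0    0  -3  1/2  |   4 ]
ρ4 ← ρ4 + 3·ρ3
  [ 1  1/2  3    1  |  -8 ]
  [ 0    1  0   -1  |  -2 ]
  [ 0    0  1  1/6  |  -2 ]
  [ 0    0  0    1  |  -2 ]
ρ3 ← ρ3 − 1/6·ρ4
  [ 1  1/2  3   1  |    -8 ]
  [ 0    1  0  -1  |    -2 ]
  [ 0    0  1   0  |  -5/3 ]
  [ 0    0  0   1  |    -2 ]
ρ2 ← ρ2 + ρ4
  [ 1  1/2  3  1  |    -8 ]
  [ 0    1  0  0  |    -4 ]
  [ 0    0  1  0  |  -5/3 ]
  [ 0    0  0  1  |    -2 ]
ρ1 ← ρ1 − ρ4
  [ 1  1/2  3  0  |    -6 ]
  [ 0    1  0  0  |    -4 ]
  [ 0    0  1  0  |  -5/3 ]
  [ 0    0  0  1  |    -2 ]
ρ1 ← ρ1 − 3·ρ3
  [ 1  1/2  0  0  |    -1 ]
  [ 0    1  0  0  |    -4 ]
  [ 0    0  1  0  |  -5/3 ]
  [ 0    0  0  1  |    -2 ]
ρ1 ← ρ1 − 1/2·ρ2
  [ 1  0  0  0  |     1 ]
  [ 0  1  0  0  |    -4 ]
  [ 0  0  1  0  |  -5/3 ]
  [ 0  0  0  1  |    -2 ]
Reading off the last column: u = 1, v = -4, w = -5/3, t = -2.

(1, -4, -5/3, -2)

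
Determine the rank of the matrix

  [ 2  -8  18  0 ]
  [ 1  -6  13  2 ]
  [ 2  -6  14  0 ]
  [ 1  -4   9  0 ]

rank = 3

R1 -> 1/2·R1
  [ 1  -4   9  0 ]
  [ 1  -6  13  2 ]
  [ 2  -6  14  0 ]
  [ 1  -4   9  0 ]
R2 -> R2 − R1
  [ 1  -4   9  0 ]
  [ 0  -2   4  2 ]
  [ 2  -6  14  0 ]
  [ 1  -4   9  0 ]
R3 -> R3 − 2·R1
  [ 1  -4   9  0 ]
  [ 0  -2   4  2 ]
  [ 0   2  -4  0 ]
  [ 1  -4   9  0 ]
R4 -> R4 − R1
  [ 1  -4   9  0 ]
  [ 0  -2   4  2 ]
  [ 0   2  -4  0 ]
  [ 0   0   0  0 ]
R2 -> -1/2·R2
  [ 1  -4   9   0 ]
  [ 0   1  -2  -1 ]
  [ 0   2  -4   0 ]
  [ 0   0   0   0 ]
R3 -> R3 − 2·R2
  [ 1  -4   9   0 ]
  [ 0   1  -2  -1 ]
  [ 0   0   0   2 ]
  [ 0   0   0   0 ]
R3 -> 1/2·R3
  [ 1  -4   9   0 ]
  [ 0   1  -2  -1 ]
  [ 0   0   0   1 ]
  [ 0   0   0   0 ]
R2 -> R2 + R3
  [ 1  -4   9  0 ]
  [ 0   1  -2  0 ]
  [ 0   0   0  1 ]
  [ 0   0   0  0 ]
R1 -> R1 + 4·R2
  [ 1  0   1  0 ]
  [ 0  1  -2  0 ]
  [ 0  0   0  1 ]
  [ 0  0   0  0 ]
The reduced form has 3 nonzero rows.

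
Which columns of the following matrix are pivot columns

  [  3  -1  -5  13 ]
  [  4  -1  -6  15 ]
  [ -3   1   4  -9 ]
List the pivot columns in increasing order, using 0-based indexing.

0, 1, 2

ρ1 ← 1/3·ρ1
  [  1  -1/3  -5/3  13/3 ]
  [  4    -1    -6    15 ]
  [ -3     1     4    -9 ]
ρ2 ← ρ2 − 4·ρ1
  [  1  -1/3  -5/3  13/3 ]
  [  0   1/3   2/3  -7/3 ]
  [ -3     1     4    -9 ]
ρ3 ← ρ3 + 3·ρ1
  [ 1  -1/3  -5/3  13/3 ]
  [ 0   1/3   2/3  -7/3 ]
  [ 0     0    -1     4 ]
ρ2 ← 3·ρ2
  [ 1  -1/3  -5/3  13/3 ]
  [ 0     1     2    -7 ]
  [ 0     0    -1     4 ]
ρ3 ← -1·ρ3
  [ 1  -1/3  -5/3  13/3 ]
  [ 0     1     2    -7 ]
  [ 0     0     1    -4 ]
ρ2 ← ρ2 − 2·ρ3
  [ 1  -1/3  -5/3  13/3 ]
  [ 0     1     0     1 ]
  [ 0     0     1    -4 ]
ρ1 ← ρ1 + 5/3·ρ3
  [ 1  -1/3  0  -7/3 ]
  [ 0     1  0     1 ]
  [ 0     0  1    -4 ]
ρ1 ← ρ1 + 1/3·ρ2
  [ 1  0  0  -2 ]
  [ 0  1  0   1 ]
  [ 0  0  1  -4 ]
Pivot columns are the columns containing a leading 1.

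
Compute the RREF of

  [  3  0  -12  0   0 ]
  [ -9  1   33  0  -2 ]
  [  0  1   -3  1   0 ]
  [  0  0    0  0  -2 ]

[[1, 0, -4, 0, 0], [0, 1, -3, 0, 0], [0, 0, 0, 1, 0], [0, 0, 0, 0, 1]]

R1 ← 1/3·R1
  [  1  0  -4  0   0 ]
  [ -9  1  33  0  -2 ]
  [  0  1  -3  1   0 ]
  [  0  0   0  0  -2 ]
R2 ← R2 + 9·R1
  [ 1  0  -4  0   0 ]
  [ 0  1  -3  0  -2 ]
  [ 0  1  -3  1   0 ]
  [ 0  0   0  0  -2 ]
R3 ← R3 − R2
  [ 1  0  -4  0   0 ]
  [ 0  1  -3  0  -2 ]
  [ 0  0   0  1   2 ]
  [ 0  0   0  0  -2 ]
R4 ← -1/2·R4
  [ 1  0  -4  0   0 ]
  [ 0  1  -3  0  -2 ]
  [ 0  0   0  1   2 ]
  [ 0  0   0  0   1 ]
R3 ← R3 − 2·R4
  [ 1  0  -4  0   0 ]
  [ 0  1  -3  0  -2 ]
  [ 0  0   0  1   0 ]
  [ 0  0   0  0   1 ]
R2 ← R2 + 2·R4
  [ 1  0  -4  0  0 ]
  [ 0  1  -3  0  0 ]
  [ 0  0   0  1  0 ]
  [ 0  0   0  0  1 ]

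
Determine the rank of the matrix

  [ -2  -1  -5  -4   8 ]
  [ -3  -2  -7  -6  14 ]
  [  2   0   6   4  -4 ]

rank = 2

ρ1 -> -1/2·ρ1
  [  1  1/2  5/2   2  -4 ]
  [ -3   -2   -7  -6  14 ]
  [  2    0    6   4  -4 ]
ρ2 -> ρ2 + 3·ρ1
  [ 1   1/2  5/2  2  -4 ]
  [ 0  -1/2  1/2  0   2 ]
  [ 2     0    6  4  -4 ]
ρ3 -> ρ3 − 2·ρ1
  [ 1   1/2  5/2  2  -4 ]
  [ 0  -1/2  1/2  0   2 ]
  [ 0    -1    1  0   4 ]
ρ2 -> -2·ρ2
  [ 1  1/2  5/2  2  -4 ]
  [ 0    1   -1  0  -4 ]
  [ 0   -1    1  0   4 ]
ρ3 -> ρ3 + ρ2
  [ 1  1/2  5/2  2  -4 ]
  [ 0    1   -1  0  -4 ]
  [ 0    0    0  0   0 ]
ρ1 -> ρ1 − 1/2·ρ2
  [ 1  0   3  2  -2 ]
  [ 0  1  -1  0  -4 ]
  [ 0  0   0  0   0 ]
The reduced form has 2 nonzero rows.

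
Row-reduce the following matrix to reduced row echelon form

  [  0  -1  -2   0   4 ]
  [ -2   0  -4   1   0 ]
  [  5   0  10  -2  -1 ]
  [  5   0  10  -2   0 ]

R1 <=> R2
R1 ← -1/2·R1
R3 ← R3 − 5·R1
R4 ← R4 − 5·R1
R2 ← -1·R2
R3 ← 2·R3
R4 ← R4 − 1/2·R3
R3 ← R3 + 2·R4
R2 ← R2 + 4·R4
R1 ← R1 + 1/2·R3

[[1, 0, 2, 0, 0], [0, 1, 2, 0, 0], [0, 0, 0, 1, 0], [0, 0, 0, 0, 1]]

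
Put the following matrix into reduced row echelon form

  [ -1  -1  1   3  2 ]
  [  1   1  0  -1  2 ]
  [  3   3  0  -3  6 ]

R1 ← -1·R1
  [ 1  1  -1  -3  -2 ]
  [ 1  1   0  -1   2 ]
  [ 3  3   0  -3   6 ]
R2 ← R2 − R1
  [ 1  1  -1  -3  -2 ]
  [ 0  0   1   2   4 ]
  [ 3  3   0  -3   6 ]
R3 ← R3 − 3·R1
  [ 1  1  -1  -3  -2 ]
  [ 0  0   1   2   4 ]
  [ 0  0   3   6  12 ]
R3 ← R3 − 3·R2
  [ 1  1  -1  -3  -2 ]
  [ 0  0   1   2   4 ]
  [ 0  0   0   0   0 ]
R1 ← R1 + R2
  [ 1  1  0  -1  2 ]
  [ 0  0  1   2  4 ]
  [ 0  0  0   0  0 ]

[[1, 1, 0, -1, 2], [0, 0, 1, 2, 4], [0, 0, 0, 0, 0]]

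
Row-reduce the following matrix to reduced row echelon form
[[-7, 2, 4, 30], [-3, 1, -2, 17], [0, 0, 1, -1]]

ρ1 := -1/7·ρ1
  [  1  -2/7  -4/7  -30/7 ]
  [ -3     1    -2     17 ]
  [  0     0     1     -1 ]
ρ2 := ρ2 + 3·ρ1
  [ 1  -2/7   -4/7  -30/7 ]
  [ 0   1/7  -26/7   29/7 ]
  [ 0     0      1     -1 ]
ρ2 := 7·ρ2
  [ 1  -2/7  -4/7  -30/7 ]
  [ 0     1   -26     29 ]
  [ 0     0     1     -1 ]
ρ2 := ρ2 + 26·ρ3
  [ 1  -2/7  -4/7  -30/7 ]
  [ 0     1     0      3 ]
  [ 0     0     1     -1 ]
ρ1 := ρ1 + 4/7·ρ3
  [ 1  -2/7  0  -34/7 ]
  [ 0     1  0      3 ]
  [ 0     0  1     -1 ]
ρ1 := ρ1 + 2/7·ρ2
  [ 1  0  0  -4 ]
  [ 0  1  0   3 ]
  [ 0  0  1  -1 ]

[[1, 0, 0, -4], [0, 1, 0, 3], [0, 0, 1, -1]]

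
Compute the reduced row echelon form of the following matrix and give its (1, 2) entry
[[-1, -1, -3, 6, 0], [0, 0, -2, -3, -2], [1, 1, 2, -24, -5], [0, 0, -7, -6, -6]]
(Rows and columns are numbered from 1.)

R1 → -1·R1
  [ 1  1   3   -6   0 ]
  [ 0  0  -2   -3  -2 ]
  [ 1  1   2  -24  -5 ]
  [ 0  0  -7   -6  -6 ]
R3 → R3 − R1
  [ 1  1   3   -6   0 ]
  [ 0  0  -2   -3  -2 ]
  [ 0  0  -1  -18  -5 ]
  [ 0  0  -7   -6  -6 ]
R2 → -1/2·R2
  [ 1  1   3   -6   0 ]
  [ 0  0   1  3/2   1 ]
  [ 0  0  -1  -18  -5 ]
  [ 0  0  -7   -6  -6 ]
R3 → R3 + R2
  [ 1  1   3     -6   0 ]
  [ 0  0   1    3/2   1 ]
  [ 0  0   0  -33/2  -4 ]
  [ 0  0  -7     -6  -6 ]
R4 → R4 + 7·R2
  [ 1  1  3     -6   0 ]
  [ 0  0  1    3/2   1 ]
  [ 0  0  0  -33/2  -4 ]
  [ 0  0  0    9/2   1 ]
R3 → -2/33·R3
  [ 1  1  3   -6     0 ]
  [ 0  0  1  3/2     1 ]
  [ 0  0  0    1  8/33 ]
  [ 0  0  0  9/2     1 ]
R4 → R4 − 9/2·R3
  [ 1  1  3   -6      0 ]
  [ 0  0  1  3/2      1 ]
  [ 0  0  0    1   8/33 ]
  [ 0  0  0    0  -1/11 ]
R4 → -11·R4
  [ 1  1  3   -6     0 ]
  [ 0  0  1  3/2     1 ]
  [ 0  0  0    1  8/33 ]
  [ 0  0  0    0     1 ]
R3 → R3 − 8/33·R4
  [ 1  1  3   -6  0 ]
  [ 0  0  1  3/2  1 ]
  [ 0  0  0    1  0 ]
  [ 0  0  0    0  1 ]
R2 → R2 − R4
  [ 1  1  3   -6  0 ]
  [ 0  0  1  3/2  0 ]
  [ 0  0  0    1  0 ]
  [ 0  0  0    0  1 ]
R2 → R2 − 3/2·R3
  [ 1  1  3  -6  0 ]
  [ 0  0  1   0  0 ]
  [ 0  0  0   1  0 ]
  [ 0  0  0   0  1 ]
R1 → R1 + 6·R3
  [ 1  1  3  0  0 ]
  [ 0  0  1  0  0 ]
  [ 0  0  0  1  0 ]
  [ 0  0  0  0  1 ]
R1 → R1 − 3·R2
  [ 1  1  0  0  0 ]
  [ 0  0  1  0  0 ]
  [ 0  0  0  1  0 ]
  [ 0  0  0  0  1 ]

1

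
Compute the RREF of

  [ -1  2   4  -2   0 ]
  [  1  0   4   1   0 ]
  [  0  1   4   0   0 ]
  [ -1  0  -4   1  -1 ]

R1 -> -1·R1
  [  1  -2  -4  2   0 ]
  [  1   0   4  1   0 ]
  [  0   1   4  0   0 ]
  [ -1   0  -4  1  -1 ]
R2 -> R2 − R1
  [  1  -2  -4   2   0 ]
  [  0   2   8  -1   0 ]
  [  0   1   4   0   0 ]
  [ -1   0  -4   1  -1 ]
R4 -> R4 + R1
  [ 1  -2  -4   2   0 ]
  [ 0   2   8  -1   0 ]
  [ 0   1   4   0   0 ]
  [ 0  -2  -8   3  -1 ]
R2 -> 1/2·R2
  [ 1  -2  -4     2   0 ]
  [ 0   1   4  -1/2   0 ]
  [ 0   1   4     0   0 ]
  [ 0  -2  -8     3  -1 ]
R3 -> R3 − R2
  [ 1  -2  -4     2   0 ]
  [ 0   1   4  -1/2   0 ]
  [ 0   0   0   1/2   0 ]
  [ 0  -2  -8     3  -1 ]
R4 -> R4 + 2·R2
  [ 1  -2  -4     2   0 ]
  [ 0   1   4  -1/2   0 ]
  [ 0   0   0   1/2   0 ]
  [ 0   0   0     2  -1 ]
R3 -> 2·R3
  [ 1  -2  -4     2   0 ]
  [ 0   1   4  -1/2   0 ]
  [ 0   0   0     1   0 ]
  [ 0   0   0     2  -1 ]
R4 -> R4 − 2·R3
  [ 1  -2  -4     2   0 ]
  [ 0   1   4  -1/2   0 ]
  [ 0   0   0     1   0 ]
  [ 0   0   0     0  -1 ]
R4 -> -1·R4
  [ 1  -2  -4     2  0 ]
  [ 0   1   4  -1/2  0 ]
  [ 0   0   0     1  0 ]
  [ 0   0   0     0  1 ]
R2 -> R2 + 1/2·R3
  [ 1  -2  -4  2  0 ]
  [ 0   1   4  0  0 ]
  [ 0   0   0  1  0 ]
  [ 0   0   0  0  1 ]
R1 -> R1 − 2·R3
  [ 1  -2  -4  0  0 ]
  [ 0   1   4  0  0 ]
  [ 0   0   0  1  0 ]
  [ 0   0   0  0  1 ]
R1 -> R1 + 2·R2
  [ 1  0  4  0  0 ]
  [ 0  1  4  0  0 ]
  [ 0  0  0  1  0 ]
  [ 0  0  0  0  1 ]

[[1, 0, 4, 0, 0], [0, 1, 4, 0, 0], [0, 0, 0, 1, 0], [0, 0, 0, 0, 1]]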